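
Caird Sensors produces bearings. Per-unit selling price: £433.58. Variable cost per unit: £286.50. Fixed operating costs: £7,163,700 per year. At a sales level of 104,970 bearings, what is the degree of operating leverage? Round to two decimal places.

1.87

At 104,970 units, contribution = 104,970 × £147.08 = £15,438,987.60.
Operating income = contribution − fixed costs = £15,438,987.60 − £7,163,700 = £8,275,287.60.
So DOL = total CM / EBIT = £15,438,987.60 / £8,275,287.60 = 1.8657.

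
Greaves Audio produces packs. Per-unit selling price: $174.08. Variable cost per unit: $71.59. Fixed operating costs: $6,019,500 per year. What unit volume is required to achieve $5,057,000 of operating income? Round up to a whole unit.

108,074 packs

Unit CM = price − variable cost = $174.08 − $71.59 = $102.49.
Units = (FC + target) / CM = ($6,019,500 + $5,057,000) / $102.49 = 108,073.96, so 108,074 packs.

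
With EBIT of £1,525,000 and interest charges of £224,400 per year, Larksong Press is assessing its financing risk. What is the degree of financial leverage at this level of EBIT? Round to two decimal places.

1.17

Interest = £224,400.00.
Degree of financial leverage = EBIT / (EBIT − interest) = £1,525,000 / £1,300,600.00 = 1.1725.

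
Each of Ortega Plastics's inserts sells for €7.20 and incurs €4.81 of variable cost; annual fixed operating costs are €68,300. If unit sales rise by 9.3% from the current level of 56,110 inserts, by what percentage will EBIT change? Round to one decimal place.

Contribution at this volume is 56,110 × €2.39 = €134,102.90.
EBIT = €134,102.90 − €68,300 = €65,802.90.
DOL = contribution ÷ EBIT = €134,102.90 ÷ €65,802.90 = 2.0379.
Operating income changes by 2.0379 × +9.3% = +19.0%.

+19.0%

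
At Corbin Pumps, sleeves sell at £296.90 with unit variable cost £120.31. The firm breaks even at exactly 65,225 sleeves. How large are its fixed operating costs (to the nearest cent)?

Unit CM = price − variable cost = £296.90 − £120.31 = £176.59.
Fixed costs = break-even units × CM = 65,225 × £176.59 = £11,518,082.75.

£11,518,082.75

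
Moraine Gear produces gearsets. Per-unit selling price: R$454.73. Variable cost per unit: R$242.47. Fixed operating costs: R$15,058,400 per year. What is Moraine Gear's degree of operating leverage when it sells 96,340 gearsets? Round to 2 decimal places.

3.79

Contribution at this volume is 96,340 × R$212.26 = R$20,449,128.40.
EBIT = R$20,449,128.40 − R$15,058,400 = R$5,390,728.40.
DOL = contribution ÷ EBIT = R$20,449,128.40 ÷ R$5,390,728.40 = 3.7934.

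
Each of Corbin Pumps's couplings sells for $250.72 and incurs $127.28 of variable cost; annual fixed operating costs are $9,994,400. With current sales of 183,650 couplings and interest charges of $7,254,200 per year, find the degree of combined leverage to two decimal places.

4.18

Total contribution margin = 183,650 × $123.44 = $22,669,756.00.
Operating income = contribution − fixed costs = $22,669,756.00 − $9,994,400 = $12,675,356.00. Interest = $7,254,200.00, so EBIT − I = $5,421,156.00.
DCL = contribution ÷ (EBIT − I) = $22,669,756.00 ÷ $5,421,156.00 = 4.1817.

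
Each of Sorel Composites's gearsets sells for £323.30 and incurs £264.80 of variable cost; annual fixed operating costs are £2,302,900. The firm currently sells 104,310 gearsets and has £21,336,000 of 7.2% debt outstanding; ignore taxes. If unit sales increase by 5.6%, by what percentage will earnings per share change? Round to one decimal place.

+15.1%

At 104,310 units, contribution = 104,310 × £58.50 = £6,102,135.00.
EBIT = £6,102,135.00 − £2,302,900 = £3,799,235.00.
After interest of £1,536,192.00, pre-tax earnings = £2,263,043.00.
Degree of combined leverage = contribution ÷ (EBIT − I) = £6,102,135.00 ÷ £2,263,043.00 = 2.6964.
EPS therefore changes by 2.6964 × (+5.6%) = +15.1%.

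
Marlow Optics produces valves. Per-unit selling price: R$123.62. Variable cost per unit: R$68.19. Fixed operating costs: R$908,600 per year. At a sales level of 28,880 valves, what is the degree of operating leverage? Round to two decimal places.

2.31

At 28,880 units, contribution = 28,880 × R$55.43 = R$1,600,818.40.
Operating income = contribution − fixed costs = R$1,600,818.40 − R$908,600 = R$692,218.40.
Degree of operating leverage = R$1,600,818.40 / R$692,218.40 = 2.3126.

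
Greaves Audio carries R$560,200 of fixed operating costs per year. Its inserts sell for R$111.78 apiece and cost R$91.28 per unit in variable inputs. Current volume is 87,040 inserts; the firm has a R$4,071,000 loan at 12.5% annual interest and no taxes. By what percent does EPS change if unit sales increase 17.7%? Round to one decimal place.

Contribution at this volume is 87,040 × R$20.50 = R$1,784,320.00.
Subtracting fixed costs: EBIT = R$1,784,320.00 − R$560,200 = R$1,224,120.00.
After interest of R$508,875.00, pre-tax earnings = R$715,245.00.
Degree of combined leverage = contribution ÷ (EBIT − I) = R$1,784,320.00 ÷ R$715,245.00 = 2.4947.
%ΔEPS = DCL × %ΔSales = 2.4947 × +17.7% = +44.2%.

+44.2%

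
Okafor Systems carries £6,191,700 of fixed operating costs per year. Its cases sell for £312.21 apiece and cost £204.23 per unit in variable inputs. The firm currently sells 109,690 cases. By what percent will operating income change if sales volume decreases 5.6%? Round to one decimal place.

-11.7%

At 109,690 units, contribution = 109,690 × £107.98 = £11,844,326.20.
EBIT = £11,844,326.20 − £6,191,700 = £5,652,626.20.
DOL = contribution ÷ EBIT = £11,844,326.20 ÷ £5,652,626.20 = 2.0954.
%ΔEBIT = DOL × %ΔSales = 2.0954 × -5.6% = -11.7%.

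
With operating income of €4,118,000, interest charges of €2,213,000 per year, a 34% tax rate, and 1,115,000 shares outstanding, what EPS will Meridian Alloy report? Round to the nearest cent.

Pre-tax income = €4,118,000 − €2,213,000.00 = €1,905,000.00.
After tax at 34%: net income = €1,905,000.00 × 0.66 = €1,257,300.00.
Per share: €1,257,300.00 / 1,115,000 shares = €1.13.

€1.13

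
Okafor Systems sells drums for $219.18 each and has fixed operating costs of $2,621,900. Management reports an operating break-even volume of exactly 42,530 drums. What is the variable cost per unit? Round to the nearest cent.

$157.53

Contribution per unit must be FC / Q = $2,621,900 / 42,530 = $61.6482.
Variable cost per unit = $219.18 − $61.6482 = $157.53.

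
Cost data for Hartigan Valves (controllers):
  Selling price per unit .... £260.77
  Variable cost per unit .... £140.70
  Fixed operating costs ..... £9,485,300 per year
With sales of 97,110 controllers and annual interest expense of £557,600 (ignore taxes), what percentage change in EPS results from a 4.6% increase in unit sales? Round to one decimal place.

Contribution at this volume is 97,110 × £120.07 = £11,659,997.70.
Subtracting fixed costs: EBIT = £11,659,997.70 − £9,485,300 = £2,174,697.70.
After interest of £557,600.00, pre-tax earnings = £1,617,097.70.
DCL = total CM / (EBIT − I) = £11,659,997.70 / £1,617,097.70 = 7.2104.
EPS therefore changes by 7.2104 × (+4.6%) = +33.2%.

+33.2%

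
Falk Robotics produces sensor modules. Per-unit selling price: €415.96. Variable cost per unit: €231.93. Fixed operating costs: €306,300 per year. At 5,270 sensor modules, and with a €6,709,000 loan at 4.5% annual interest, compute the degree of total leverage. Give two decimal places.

2.68

Total contribution margin = 5,270 × €184.03 = €969,838.10.
Operating income = contribution − fixed costs = €969,838.10 − €306,300 = €663,538.10. Interest = €301,905.00, so EBIT − I = €361,633.10.
DCL = contribution ÷ (EBIT − I) = €969,838.10 ÷ €361,633.10 = 2.6818.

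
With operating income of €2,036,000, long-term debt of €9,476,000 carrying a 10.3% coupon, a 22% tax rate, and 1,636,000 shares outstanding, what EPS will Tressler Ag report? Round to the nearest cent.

€0.51

Pre-tax income = €2,036,000 − €976,028.00 = €1,059,972.00.
Net income = €1,059,972.00 × (1 − 0.22) = €826,778.16.
Per share: €826,778.16 / 1,636,000 shares = €0.51.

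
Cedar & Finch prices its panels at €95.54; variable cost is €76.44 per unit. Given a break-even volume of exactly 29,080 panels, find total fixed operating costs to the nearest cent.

€555,428.00

Unit CM = price − variable cost = €95.54 − €76.44 = €19.10.
Since BE = FC / CM, FC = 29,080 × €19.10 = €555,428.00.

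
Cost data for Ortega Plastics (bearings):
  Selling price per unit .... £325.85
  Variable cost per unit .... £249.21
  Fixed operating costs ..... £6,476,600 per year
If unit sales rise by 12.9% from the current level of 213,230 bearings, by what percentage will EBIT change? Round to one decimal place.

Contribution at this volume is 213,230 × £76.64 = £16,341,947.20.
Subtracting fixed costs: EBIT = £16,341,947.20 − £6,476,600 = £9,865,347.20.
Degree of operating leverage = £16,341,947.20 / £9,865,347.20 = 1.6565.
%ΔEBIT = DOL × %ΔSales = 1.6565 × +12.9% = +21.4%.

+21.4%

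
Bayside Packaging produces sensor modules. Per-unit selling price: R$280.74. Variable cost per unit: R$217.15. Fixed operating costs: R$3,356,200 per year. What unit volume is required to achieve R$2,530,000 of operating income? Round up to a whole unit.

92,565 sensor modules

Unit CM = price − variable cost = R$280.74 − R$217.15 = R$63.59.
Need Q such that Q × R$63.59 − R$3,356,200 = R$2,530,000, i.e. Q = R$5,886,200 / R$63.59 = 92,564.87 → 92,565.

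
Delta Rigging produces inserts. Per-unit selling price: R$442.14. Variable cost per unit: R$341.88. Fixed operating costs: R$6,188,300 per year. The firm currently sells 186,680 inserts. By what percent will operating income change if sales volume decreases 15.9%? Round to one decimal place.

-23.8%

At 186,680 units, contribution = 186,680 × R$100.26 = R$18,716,536.80.
EBIT = R$18,716,536.80 − R$6,188,300 = R$12,528,236.80.
So DOL = total CM / EBIT = R$18,716,536.80 / R$12,528,236.80 = 1.4939.
Operating income changes by 1.4939 × -15.9% = -23.8%.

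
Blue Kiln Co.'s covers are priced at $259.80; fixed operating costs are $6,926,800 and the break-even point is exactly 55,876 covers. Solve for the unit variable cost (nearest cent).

Contribution per unit must be FC / Q = $6,926,800 / 55,876 = $123.9674.
Variable cost per unit = $259.80 − $123.9674 = $135.83.

$135.83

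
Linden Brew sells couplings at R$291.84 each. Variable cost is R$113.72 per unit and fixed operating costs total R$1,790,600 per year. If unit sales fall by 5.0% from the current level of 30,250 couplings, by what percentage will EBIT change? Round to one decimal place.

-7.5%

At 30,250 units, contribution = 30,250 × R$178.12 = R$5,388,130.00.
EBIT = R$5,388,130.00 − R$1,790,600 = R$3,597,530.00.
Degree of operating leverage = R$5,388,130.00 / R$3,597,530.00 = 1.4977.
%ΔEBIT = DOL × %ΔSales = 1.4977 × -5.0% = -7.5%.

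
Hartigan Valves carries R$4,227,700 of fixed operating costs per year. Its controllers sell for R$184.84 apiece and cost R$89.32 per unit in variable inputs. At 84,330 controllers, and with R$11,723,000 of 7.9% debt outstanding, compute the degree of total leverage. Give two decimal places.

Contribution at this volume is 84,330 × R$95.52 = R$8,055,201.60.
EBIT = R$8,055,201.60 − R$4,227,700 = R$3,827,501.60. Interest = R$926,117.00.
DOL = R$8,055,201.60 ÷ R$3,827,501.60 = 2.1046; DFL = R$3,827,501.60 ÷ R$2,901,384.60 = 1.3192.
Combined leverage = 2.1046 × 1.3192 = 2.7764.

2.78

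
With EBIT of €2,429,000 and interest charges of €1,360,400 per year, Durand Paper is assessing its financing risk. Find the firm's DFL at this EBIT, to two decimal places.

Interest = €1,360,400.00.
DFL = EBIT ÷ (EBIT − I) = €2,429,000 ÷ (€2,429,000 − €1,360,400.00) = €2,429,000 ÷ €1,068,600.00 = 2.2731.

2.27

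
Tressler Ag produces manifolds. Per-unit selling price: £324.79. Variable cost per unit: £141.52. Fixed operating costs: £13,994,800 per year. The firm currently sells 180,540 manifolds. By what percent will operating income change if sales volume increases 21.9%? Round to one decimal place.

+38.0%

Contribution at this volume is 180,540 × £183.27 = £33,087,565.80.
Operating income = contribution − fixed costs = £33,087,565.80 − £13,994,800 = £19,092,765.80.
Degree of operating leverage = £33,087,565.80 / £19,092,765.80 = 1.7330.
So EBIT moves 1.7330 × (+21.9%) = +38.0%.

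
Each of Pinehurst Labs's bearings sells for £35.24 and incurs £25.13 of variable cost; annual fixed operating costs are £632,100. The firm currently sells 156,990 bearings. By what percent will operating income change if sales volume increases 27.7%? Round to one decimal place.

At 156,990 units, contribution = 156,990 × £10.11 = £1,587,168.90.
EBIT = £1,587,168.90 − £632,100 = £955,068.90.
DOL = contribution ÷ EBIT = £1,587,168.90 ÷ £955,068.90 = 1.6618.
Operating income changes by 1.6618 × +27.7% = +46.0%.

+46.0%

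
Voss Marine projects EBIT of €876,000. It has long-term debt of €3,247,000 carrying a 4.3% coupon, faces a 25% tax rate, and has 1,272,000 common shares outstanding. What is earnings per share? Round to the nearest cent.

€0.43

Interest = €139,621.00, so EBT = €876,000 − €139,621.00 = €736,379.00.
After tax at 25%: net income = €736,379.00 × 0.75 = €552,284.25.
EPS = €552,284.25 ÷ 1,272,000 = €0.43.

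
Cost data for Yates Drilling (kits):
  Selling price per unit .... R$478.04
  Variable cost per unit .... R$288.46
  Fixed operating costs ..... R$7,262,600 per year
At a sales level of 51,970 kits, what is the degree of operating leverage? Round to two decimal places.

3.80

At 51,970 units, contribution = 51,970 × R$189.58 = R$9,852,472.60.
Operating income = contribution − fixed costs = R$9,852,472.60 − R$7,262,600 = R$2,589,872.60.
Degree of operating leverage = R$9,852,472.60 / R$2,589,872.60 = 3.8042.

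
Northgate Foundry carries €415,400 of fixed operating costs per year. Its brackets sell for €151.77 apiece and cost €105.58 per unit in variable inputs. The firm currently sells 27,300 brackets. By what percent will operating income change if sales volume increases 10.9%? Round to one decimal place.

Total contribution margin = 27,300 × €46.19 = €1,260,987.00.
EBIT = €1,260,987.00 − €415,400 = €845,587.00.
So DOL = total CM / EBIT = €1,260,987.00 / €845,587.00 = 1.4913.
%ΔEBIT = DOL × %ΔSales = 1.4913 × +10.9% = +16.3%.

+16.3%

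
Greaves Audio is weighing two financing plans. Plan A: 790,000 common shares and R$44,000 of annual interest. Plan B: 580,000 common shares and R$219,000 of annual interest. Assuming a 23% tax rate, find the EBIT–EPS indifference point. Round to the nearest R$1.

Set EPS_A = EPS_B: (EBIT − R$44,000)(1 − 0.23) ÷ 790,000 = (EBIT − R$219,000)(1 − 0.23) ÷ 580,000.
The (1 − t) factor cancels: (EBIT − 44,000) × 580,000 = (EBIT − 219,000) × 790,000.
Solving, EBIT = (219,000·790,000 − 44,000·580,000) / (790,000 − 580,000) = 147,490,000,000 / 210,000 = 702,333.33.

R$702,333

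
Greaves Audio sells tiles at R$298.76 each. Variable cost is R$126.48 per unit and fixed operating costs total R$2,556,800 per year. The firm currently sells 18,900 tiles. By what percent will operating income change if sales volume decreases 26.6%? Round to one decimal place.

-123.9%

At 18,900 units, contribution = 18,900 × R$172.28 = R$3,256,092.00.
Operating income = contribution − fixed costs = R$3,256,092.00 − R$2,556,800 = R$699,292.00.
Degree of operating leverage = R$3,256,092.00 / R$699,292.00 = 4.6563.
Operating income changes by 4.6563 × -26.6% = -123.9%.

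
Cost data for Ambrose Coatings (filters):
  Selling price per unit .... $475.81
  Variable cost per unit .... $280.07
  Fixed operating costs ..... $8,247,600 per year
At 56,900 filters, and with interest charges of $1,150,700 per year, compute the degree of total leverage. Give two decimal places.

At 56,900 units, contribution = 56,900 × $195.74 = $11,137,606.00.
Operating income = contribution − fixed costs = $11,137,606.00 − $8,247,600 = $2,890,006.00. Interest = $1,150,700.00, so EBIT − I = $1,739,306.00.
DCL = contribution ÷ (EBIT − I) = $11,137,606.00 ÷ $1,739,306.00 = 6.4035.

6.40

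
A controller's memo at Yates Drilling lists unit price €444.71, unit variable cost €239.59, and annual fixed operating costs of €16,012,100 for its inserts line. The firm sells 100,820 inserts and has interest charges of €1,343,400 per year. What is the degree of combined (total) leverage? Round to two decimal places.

6.22

At 100,820 units, contribution = 100,820 × €205.12 = €20,680,198.40.
Subtracting fixed costs: EBIT = €20,680,198.40 − €16,012,100 = €4,668,098.40. Interest = €1,343,400.00, so EBIT − I = €3,324,698.40.
DCL = contribution ÷ (EBIT − I) = €20,680,198.40 ÷ €3,324,698.40 = 6.2202.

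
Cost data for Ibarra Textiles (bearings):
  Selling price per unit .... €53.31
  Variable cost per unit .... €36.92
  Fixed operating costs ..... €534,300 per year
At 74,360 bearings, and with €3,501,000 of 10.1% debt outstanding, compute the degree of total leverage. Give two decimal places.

Contribution at this volume is 74,360 × €16.39 = €1,218,760.40.
EBIT = €1,218,760.40 − €534,300 = €684,460.40. Interest = €353,601.00.
DOL = €1,218,760.40 ÷ €684,460.40 = 1.7806; DFL = €684,460.40 ÷ €330,859.40 = 2.0687.
DCL = DOL × DFL = 1.7806 × 2.0687 = 3.6835.

3.68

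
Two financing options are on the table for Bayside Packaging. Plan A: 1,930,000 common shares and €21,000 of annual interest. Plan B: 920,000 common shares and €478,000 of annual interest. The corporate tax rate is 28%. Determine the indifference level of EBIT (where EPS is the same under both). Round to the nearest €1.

€894,277

At indifference, (EBIT − 21,000)(1 − t)/1,930,000 = (EBIT − 478,000)(1 − t)/920,000.
The (1 − t) factor cancels: (EBIT − 21,000) × 920,000 = (EBIT − 478,000) × 1,930,000.
Solving, EBIT = (478,000·1,930,000 − 21,000·920,000) / (1,930,000 − 920,000) = 903,220,000,000 / 1,010,000 = 894,277.23.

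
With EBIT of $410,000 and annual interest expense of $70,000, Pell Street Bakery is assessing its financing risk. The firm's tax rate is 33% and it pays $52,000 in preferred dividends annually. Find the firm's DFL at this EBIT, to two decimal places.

Annual interest charges come to $70,000.00.
Pre-tax preferred-dividend burden = $52,000 ÷ (1 − 0.33) = $77,611.94.
DFL = EBIT ÷ [EBIT − I − D_p/(1−t)] = $410,000 ÷ [$410,000 − $70,000.00 − $77,611.94] = $410,000 ÷ $262,388.06 = 1.5626.

1.56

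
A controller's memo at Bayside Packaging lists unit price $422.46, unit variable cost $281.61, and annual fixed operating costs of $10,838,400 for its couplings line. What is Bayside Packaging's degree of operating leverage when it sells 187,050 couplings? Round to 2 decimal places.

At 187,050 units, contribution = 187,050 × $140.85 = $26,345,992.50.
Subtracting fixed costs: EBIT = $26,345,992.50 − $10,838,400 = $15,507,592.50.
DOL = contribution ÷ EBIT = $26,345,992.50 ÷ $15,507,592.50 = 1.6989.

1.70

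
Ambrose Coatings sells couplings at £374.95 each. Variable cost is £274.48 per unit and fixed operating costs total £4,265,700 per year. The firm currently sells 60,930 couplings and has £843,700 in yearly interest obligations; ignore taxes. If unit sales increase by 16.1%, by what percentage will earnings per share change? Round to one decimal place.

+97.4%

Contribution at this volume is 60,930 × £100.47 = £6,121,637.10.
Subtracting fixed costs: EBIT = £6,121,637.10 − £4,265,700 = £1,855,937.10.
Interest = £843,700.00, so EBIT − I = £1,012,237.10.
Degree of combined leverage = contribution ÷ (EBIT − I) = £6,121,637.10 ÷ £1,012,237.10 = 6.0476.
EPS therefore changes by 6.0476 × (+16.1%) = +97.4%.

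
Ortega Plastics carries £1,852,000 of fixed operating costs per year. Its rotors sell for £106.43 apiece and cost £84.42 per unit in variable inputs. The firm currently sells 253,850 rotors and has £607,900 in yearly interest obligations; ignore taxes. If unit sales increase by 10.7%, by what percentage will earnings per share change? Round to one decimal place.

+19.1%

At 253,850 units, contribution = 253,850 × £22.01 = £5,587,238.50.
Operating income = contribution − fixed costs = £5,587,238.50 − £1,852,000 = £3,735,238.50.
Interest = £607,900.00, so EBIT − I = £3,127,338.50.
DCL = total CM / (EBIT − I) = £5,587,238.50 / £3,127,338.50 = 1.7866.
EPS therefore changes by 1.7866 × (+10.7%) = +19.1%.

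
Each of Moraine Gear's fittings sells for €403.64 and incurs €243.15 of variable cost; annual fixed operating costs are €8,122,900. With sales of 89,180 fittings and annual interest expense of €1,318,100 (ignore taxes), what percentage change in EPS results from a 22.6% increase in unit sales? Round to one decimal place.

Contribution at this volume is 89,180 × €160.49 = €14,312,498.20.
Operating income = contribution − fixed costs = €14,312,498.20 − €8,122,900 = €6,189,598.20.
Interest = €1,318,100.00, so EBIT − I = €4,871,498.20.
Degree of combined leverage = contribution ÷ (EBIT − I) = €14,312,498.20 ÷ €4,871,498.20 = 2.9380.
%ΔEPS = DCL × %ΔSales = 2.9380 × +22.6% = +66.4%.

+66.4%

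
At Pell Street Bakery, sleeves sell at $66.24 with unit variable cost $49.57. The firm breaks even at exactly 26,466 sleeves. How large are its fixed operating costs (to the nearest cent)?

$441,188.22

Contribution margin per unit = $66.24 − $49.57 = $16.67.
Since BE = FC / CM, FC = 26,466 × $16.67 = $441,188.22.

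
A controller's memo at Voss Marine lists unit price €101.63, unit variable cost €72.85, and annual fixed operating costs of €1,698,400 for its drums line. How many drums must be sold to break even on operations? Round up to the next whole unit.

59,014 drums

Contribution margin per unit = €101.63 − €72.85 = €28.78.
Units to break even: €1,698,400 ÷ €28.78 = 59,013.20, rounded up to 59,014.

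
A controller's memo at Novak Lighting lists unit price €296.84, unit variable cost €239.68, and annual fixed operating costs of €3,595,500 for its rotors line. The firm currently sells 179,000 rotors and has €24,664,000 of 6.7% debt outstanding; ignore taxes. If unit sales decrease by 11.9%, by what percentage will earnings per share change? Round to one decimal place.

-24.4%

Total contribution margin = 179,000 × €57.16 = €10,231,640.00.
EBIT = €10,231,640.00 − €3,595,500 = €6,636,140.00.
After interest of €1,652,488.00, pre-tax earnings = €4,983,652.00.
DCL = total CM / (EBIT − I) = €10,231,640.00 / €4,983,652.00 = 2.0530.
%ΔEPS = DCL × %ΔSales = 2.0530 × -11.9% = -24.4%.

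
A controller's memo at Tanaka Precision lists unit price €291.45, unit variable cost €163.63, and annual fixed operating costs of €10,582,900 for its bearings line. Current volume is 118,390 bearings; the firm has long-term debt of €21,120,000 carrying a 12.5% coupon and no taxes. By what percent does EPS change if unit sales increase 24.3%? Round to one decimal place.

+192.6%

Total contribution margin = 118,390 × €127.82 = €15,132,609.80.
Subtracting fixed costs: EBIT = €15,132,609.80 − €10,582,900 = €4,549,709.80.
Interest = €2,640,000.00, so EBIT − I = €1,909,709.80.
DCL = total CM / (EBIT − I) = €15,132,609.80 / €1,909,709.80 = 7.9240.
EPS therefore changes by 7.9240 × (+24.3%) = +192.6%.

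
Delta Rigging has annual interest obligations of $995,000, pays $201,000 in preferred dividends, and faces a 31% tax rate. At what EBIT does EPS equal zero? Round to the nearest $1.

Grossing the preferred dividend up to pre-tax terms: $201,000 / (1 − 0.31) = $291,304.35.
Financial break-even EBIT = interest + D_p ÷ (1 − t) = $995,000 + $291,304.35 = $1,286,304.35.

$1,286,304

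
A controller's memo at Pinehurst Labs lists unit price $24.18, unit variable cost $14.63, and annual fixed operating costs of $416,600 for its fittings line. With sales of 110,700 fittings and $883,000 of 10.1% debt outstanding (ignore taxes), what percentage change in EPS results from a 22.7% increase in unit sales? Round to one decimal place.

+43.5%

Total contribution margin = 110,700 × $9.55 = $1,057,185.00.
EBIT = $1,057,185.00 − $416,600 = $640,585.00.
Interest = $89,183.00, so EBIT − I = $551,402.00.
DCL = total CM / (EBIT − I) = $1,057,185.00 / $551,402.00 = 1.9173.
EPS therefore changes by 1.9173 × (+22.7%) = +43.5%.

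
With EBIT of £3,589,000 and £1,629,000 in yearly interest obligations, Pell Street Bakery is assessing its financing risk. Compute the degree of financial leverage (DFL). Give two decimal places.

Interest = £1,629,000.00.
Degree of financial leverage = EBIT / (EBIT − interest) = £3,589,000 / £1,960,000.00 = 1.8311.

1.83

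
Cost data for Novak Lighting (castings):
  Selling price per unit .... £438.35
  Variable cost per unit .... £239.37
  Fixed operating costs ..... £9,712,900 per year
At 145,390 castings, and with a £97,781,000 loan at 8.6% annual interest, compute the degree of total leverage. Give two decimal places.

2.68

Contribution at this volume is 145,390 × £198.98 = £28,929,702.20.
EBIT = £28,929,702.20 − £9,712,900 = £19,216,802.20. Interest = £8,409,166.00.
DOL = £28,929,702.20 ÷ £19,216,802.20 = 1.5054; DFL = £19,216,802.20 ÷ £10,807,636.20 = 1.7781.
Combined leverage = 1.5054 × 1.7781 = 2.6768.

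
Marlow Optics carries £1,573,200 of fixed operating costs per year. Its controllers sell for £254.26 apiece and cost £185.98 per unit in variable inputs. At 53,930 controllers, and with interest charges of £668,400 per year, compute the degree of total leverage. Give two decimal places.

2.56

At 53,930 units, contribution = 53,930 × £68.28 = £3,682,340.40.
Subtracting fixed costs: EBIT = £3,682,340.40 − £1,573,200 = £2,109,140.40. Interest = £668,400.00, so EBIT − I = £1,440,740.40.
Degree of total leverage = total CM / (EBIT − interest) = £3,682,340.40 / £1,440,740.40 = 2.5559.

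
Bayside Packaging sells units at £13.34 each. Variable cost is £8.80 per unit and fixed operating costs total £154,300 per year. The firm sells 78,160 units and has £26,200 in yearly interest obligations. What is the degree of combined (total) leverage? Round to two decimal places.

2.04

At 78,160 units, contribution = 78,160 × £4.54 = £354,846.40.
EBIT = £354,846.40 − £154,300 = £200,546.40. Interest = £26,200.00.
DOL = £354,846.40 ÷ £200,546.40 = 1.7694; DFL = £200,546.40 ÷ £174,346.40 = 1.1503.
Combined leverage = 1.7694 × 1.1503 = 2.0353.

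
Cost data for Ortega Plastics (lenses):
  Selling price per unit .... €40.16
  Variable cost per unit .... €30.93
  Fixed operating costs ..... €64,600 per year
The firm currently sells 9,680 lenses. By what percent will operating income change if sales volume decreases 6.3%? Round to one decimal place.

-22.7%

Total contribution margin = 9,680 × €9.23 = €89,346.40.
Operating income = contribution − fixed costs = €89,346.40 − €64,600 = €24,746.40.
Degree of operating leverage = €89,346.40 / €24,746.40 = 3.6105.
%ΔEBIT = DOL × %ΔSales = 3.6105 × -6.3% = -22.7%.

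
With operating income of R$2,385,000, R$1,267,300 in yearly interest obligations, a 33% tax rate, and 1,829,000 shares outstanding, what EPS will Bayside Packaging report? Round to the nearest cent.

Interest = R$1,267,300.00, so EBT = R$2,385,000 − R$1,267,300.00 = R$1,117,700.00.
After tax at 33%: net income = R$1,117,700.00 × 0.67 = R$748,859.00.
EPS = R$748,859.00 ÷ 1,829,000 = R$0.41.

R$0.41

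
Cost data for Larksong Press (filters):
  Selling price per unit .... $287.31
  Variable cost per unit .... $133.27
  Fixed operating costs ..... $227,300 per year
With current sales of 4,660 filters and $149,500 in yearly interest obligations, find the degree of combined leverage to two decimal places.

At 4,660 units, contribution = 4,660 × $154.04 = $717,826.40.
Operating income = contribution − fixed costs = $717,826.40 − $227,300 = $490,526.40. Interest = $149,500.00, so EBIT − I = $341,026.40.
Degree of total leverage = total CM / (EBIT − interest) = $717,826.40 / $341,026.40 = 2.1049.

2.10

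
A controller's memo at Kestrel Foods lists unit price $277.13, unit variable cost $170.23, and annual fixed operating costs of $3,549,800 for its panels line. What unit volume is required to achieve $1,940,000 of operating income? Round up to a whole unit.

Unit CM = price − variable cost = $277.13 − $170.23 = $106.90.
Required volume = (fixed costs + target profit) ÷ CM = ($3,549,800 + $1,940,000) ÷ $106.90 = 51,354.54, so 51,355 panels.

51,355 panels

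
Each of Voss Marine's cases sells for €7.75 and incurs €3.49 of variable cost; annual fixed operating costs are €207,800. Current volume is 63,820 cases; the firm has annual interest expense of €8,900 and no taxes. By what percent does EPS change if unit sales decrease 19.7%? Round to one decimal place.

-97.1%

Contribution at this volume is 63,820 × €4.26 = €271,873.20.
EBIT = €271,873.20 − €207,800 = €64,073.20.
Interest = €8,900.00, so EBIT − I = €55,173.20.
DCL = total CM / (EBIT − I) = €271,873.20 / €55,173.20 = 4.9276.
%ΔEPS = DCL × %ΔSales = 4.9276 × -19.7% = -97.1%.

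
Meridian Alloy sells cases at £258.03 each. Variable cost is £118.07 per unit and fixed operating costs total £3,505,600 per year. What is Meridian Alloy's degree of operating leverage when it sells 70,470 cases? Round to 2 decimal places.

Contribution at this volume is 70,470 × £139.96 = £9,862,981.20.
EBIT = £9,862,981.20 − £3,505,600 = £6,357,381.20.
Degree of operating leverage = £9,862,981.20 / £6,357,381.20 = 1.5514.

1.55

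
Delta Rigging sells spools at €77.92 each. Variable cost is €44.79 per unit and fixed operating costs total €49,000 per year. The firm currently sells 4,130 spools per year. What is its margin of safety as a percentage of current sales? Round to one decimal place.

Unit CM = price − variable cost = €77.92 − €44.79 = €33.13. Break-even units = €49,000 ÷ €33.13 = 1,479.02; break-even revenue = 1,479.02 × €77.92 = €115,245.40.
Actual sales revenue = 4,130 × €77.92 = €321,809.60.
Margin of safety = (€321,809.60 − €115,245.40) ÷ €321,809.60 = 64.2%.

64.2%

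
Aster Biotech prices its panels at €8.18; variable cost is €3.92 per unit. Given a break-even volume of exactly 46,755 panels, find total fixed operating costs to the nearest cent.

Each unit contributes €8.18 − €3.92 = €4.26.
Fixed costs = break-even units × CM = 46,755 × €4.26 = €199,176.30.

€199,176.30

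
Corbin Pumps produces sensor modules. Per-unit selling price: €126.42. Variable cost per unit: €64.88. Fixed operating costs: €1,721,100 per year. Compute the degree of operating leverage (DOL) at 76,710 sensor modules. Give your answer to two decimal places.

Total contribution margin = 76,710 × €61.54 = €4,720,733.40.
Subtracting fixed costs: EBIT = €4,720,733.40 − €1,721,100 = €2,999,633.40.
So DOL = total CM / EBIT = €4,720,733.40 / €2,999,633.40 = 1.5738.

1.57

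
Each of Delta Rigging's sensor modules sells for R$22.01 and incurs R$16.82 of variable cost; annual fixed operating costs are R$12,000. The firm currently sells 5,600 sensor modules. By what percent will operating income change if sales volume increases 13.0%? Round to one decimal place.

+22.1%

Total contribution margin = 5,600 × R$5.19 = R$29,064.00.
EBIT = R$29,064.00 − R$12,000 = R$17,064.00.
Degree of operating leverage = R$29,064.00 / R$17,064.00 = 1.7032.
So EBIT moves 1.7032 × (+13.0%) = +22.1%.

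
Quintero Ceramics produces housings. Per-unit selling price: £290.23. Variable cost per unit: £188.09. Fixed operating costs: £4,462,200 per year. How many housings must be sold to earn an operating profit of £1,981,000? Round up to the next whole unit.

63,083 housings

Unit CM = price − variable cost = £290.23 − £188.09 = £102.14.
Units = (FC + target) / CM = (£4,462,200 + £1,981,000) / £102.14 = 63,082.04, so 63,083 housings.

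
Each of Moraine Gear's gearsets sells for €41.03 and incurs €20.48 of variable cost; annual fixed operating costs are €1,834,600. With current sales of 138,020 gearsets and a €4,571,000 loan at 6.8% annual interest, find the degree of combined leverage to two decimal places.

4.11

Total contribution margin = 138,020 × €20.55 = €2,836,311.00.
EBIT = €2,836,311.00 − €1,834,600 = €1,001,711.00. Interest = €310,828.00, so EBIT − I = €690,883.00.
DCL = contribution ÷ (EBIT − I) = €2,836,311.00 ÷ €690,883.00 = 4.1053.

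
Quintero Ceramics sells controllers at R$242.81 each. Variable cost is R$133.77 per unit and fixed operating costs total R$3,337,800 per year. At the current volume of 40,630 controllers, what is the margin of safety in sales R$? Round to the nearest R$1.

R$2,432,766

Each unit contributes R$242.81 − R$133.77 = R$109.04. Break-even units = R$3,337,800 ÷ R$109.04 = 30,610.79; break-even revenue = 30,610.79 × R$242.81 = R$7,432,604.71.
Current sales = 40,630 × R$242.81 = R$9,865,370.30.
Margin of safety = R$9,865,370.30 − R$7,432,604.71 = R$2,432,766.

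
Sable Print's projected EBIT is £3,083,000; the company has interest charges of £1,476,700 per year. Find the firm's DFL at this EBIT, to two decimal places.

Annual interest charges come to £1,476,700.00.
DFL = EBIT ÷ (EBIT − I) = £3,083,000 ÷ (£3,083,000 − £1,476,700.00) = £3,083,000 ÷ £1,606,300.00 = 1.9193.

1.92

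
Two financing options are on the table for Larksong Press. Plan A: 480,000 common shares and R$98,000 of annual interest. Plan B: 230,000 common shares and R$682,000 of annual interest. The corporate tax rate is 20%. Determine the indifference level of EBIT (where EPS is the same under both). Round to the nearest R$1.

R$1,219,280

Set EPS_A = EPS_B: (EBIT − R$98,000)(1 − 0.20) ÷ 480,000 = (EBIT − R$682,000)(1 − 0.20) ÷ 230,000.
The (1 − t) factor cancels: (EBIT − 98,000) × 230,000 = (EBIT − 682,000) × 480,000.
Solving, EBIT = (682,000·480,000 − 98,000·230,000) / (480,000 − 230,000) = 304,820,000,000 / 250,000 = 1,219,280.00.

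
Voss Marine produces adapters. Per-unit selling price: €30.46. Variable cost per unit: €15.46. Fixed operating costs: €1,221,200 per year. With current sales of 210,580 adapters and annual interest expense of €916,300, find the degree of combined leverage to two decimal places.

Contribution at this volume is 210,580 × €15.00 = €3,158,700.00.
EBIT = €3,158,700.00 − €1,221,200 = €1,937,500.00. Interest = €916,300.00.
DOL = €3,158,700.00 ÷ €1,937,500.00 = 1.6303; DFL = €1,937,500.00 ÷ €1,021,200.00 = 1.8973.
Combined leverage = 1.6303 × 1.8973 = 3.0932.

3.09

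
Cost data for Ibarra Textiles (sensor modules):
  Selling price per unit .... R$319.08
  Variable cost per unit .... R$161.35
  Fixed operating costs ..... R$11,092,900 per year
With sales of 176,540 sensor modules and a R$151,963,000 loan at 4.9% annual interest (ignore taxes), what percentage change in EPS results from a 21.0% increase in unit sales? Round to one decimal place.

+62.8%

Contribution at this volume is 176,540 × R$157.73 = R$27,845,654.20.
Operating income = contribution − fixed costs = R$27,845,654.20 − R$11,092,900 = R$16,752,754.20.
Interest = R$7,446,187.00, so EBIT − I = R$9,306,567.20.
DCL = total CM / (EBIT − I) = R$27,845,654.20 / R$9,306,567.20 = 2.9920.
%ΔEPS = DCL × %ΔSales = 2.9920 × +21.0% = +62.8%.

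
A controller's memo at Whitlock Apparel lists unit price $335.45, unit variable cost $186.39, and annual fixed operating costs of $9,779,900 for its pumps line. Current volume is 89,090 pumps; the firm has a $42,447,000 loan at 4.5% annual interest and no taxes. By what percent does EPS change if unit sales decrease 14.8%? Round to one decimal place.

Total contribution margin = 89,090 × $149.06 = $13,279,755.40.
Subtracting fixed costs: EBIT = $13,279,755.40 − $9,779,900 = $3,499,855.40.
Interest = $1,910,115.00, so EBIT − I = $1,589,740.40.
DCL = total CM / (EBIT − I) = $13,279,755.40 / $1,589,740.40 = 8.3534.
EPS therefore changes by 8.3534 × (-14.8%) = -123.6%.

-123.6%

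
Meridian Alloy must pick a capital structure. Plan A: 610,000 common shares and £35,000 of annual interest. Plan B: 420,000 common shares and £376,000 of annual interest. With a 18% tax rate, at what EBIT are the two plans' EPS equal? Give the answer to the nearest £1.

At indifference, (EBIT − 35,000)(1 − t)/610,000 = (EBIT − 376,000)(1 − t)/420,000.
The (1 − t) factor cancels: (EBIT − 35,000) × 420,000 = (EBIT − 376,000) × 610,000.
Solving, EBIT = (376,000·610,000 − 35,000·420,000) / (610,000 − 420,000) = 214,660,000,000 / 190,000 = 1,129,789.47.

£1,129,789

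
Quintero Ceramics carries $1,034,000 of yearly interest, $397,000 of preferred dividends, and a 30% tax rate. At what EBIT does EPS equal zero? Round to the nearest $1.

Grossing the preferred dividend up to pre-tax terms: $397,000 / (1 − 0.30) = $567,142.86.
EPS = 0 when EBIT covers interest plus the pre-tax preferred burden: $1,034,000 + $567,142.86 = $1,601,142.86.

$1,601,143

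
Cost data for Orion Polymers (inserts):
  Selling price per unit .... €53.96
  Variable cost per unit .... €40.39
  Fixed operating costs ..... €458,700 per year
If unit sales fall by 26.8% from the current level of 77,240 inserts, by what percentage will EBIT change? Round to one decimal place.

-47.7%

At 77,240 units, contribution = 77,240 × €13.57 = €1,048,146.80.
Subtracting fixed costs: EBIT = €1,048,146.80 − €458,700 = €589,446.80.
So DOL = total CM / EBIT = €1,048,146.80 / €589,446.80 = 1.7782.
Operating income changes by 1.7782 × -26.8% = -47.7%.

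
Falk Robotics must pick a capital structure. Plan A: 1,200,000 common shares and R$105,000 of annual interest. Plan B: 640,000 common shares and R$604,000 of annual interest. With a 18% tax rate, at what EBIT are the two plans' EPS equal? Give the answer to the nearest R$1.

At indifference, (EBIT − 105,000)(1 − t)/1,200,000 = (EBIT − 604,000)(1 − t)/640,000.
Cancelling (1 − t) and cross-multiplying: 640,000·(EBIT − 105,000) = 1,200,000·(EBIT − 604,000).
Solving, EBIT = (604,000·1,200,000 − 105,000·640,000) / (1,200,000 − 640,000) = 657,600,000,000 / 560,000 = 1,174,285.71.

R$1,174,286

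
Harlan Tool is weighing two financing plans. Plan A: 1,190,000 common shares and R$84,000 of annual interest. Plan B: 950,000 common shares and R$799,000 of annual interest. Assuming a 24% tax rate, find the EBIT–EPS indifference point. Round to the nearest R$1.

R$3,629,208

At indifference, (EBIT − 84,000)(1 − t)/1,190,000 = (EBIT − 799,000)(1 − t)/950,000.
Cancelling (1 − t) and cross-multiplying: 950,000·(EBIT − 84,000) = 1,190,000·(EBIT − 799,000).
Solving, EBIT = (799,000·1,190,000 − 84,000·950,000) / (1,190,000 − 950,000) = 871,010,000,000 / 240,000 = 3,629,208.33.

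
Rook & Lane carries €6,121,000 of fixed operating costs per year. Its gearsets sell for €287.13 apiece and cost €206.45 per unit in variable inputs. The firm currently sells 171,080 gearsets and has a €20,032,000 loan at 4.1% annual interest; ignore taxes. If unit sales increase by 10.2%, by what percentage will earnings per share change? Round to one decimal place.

+20.5%

Contribution at this volume is 171,080 × €80.68 = €13,802,734.40.
Subtracting fixed costs: EBIT = €13,802,734.40 − €6,121,000 = €7,681,734.40.
Interest = €821,312.00, so EBIT − I = €6,860,422.40.
DCL = total CM / (EBIT − I) = €13,802,734.40 / €6,860,422.40 = 2.0119.
EPS therefore changes by 2.0119 × (+10.2%) = +20.5%.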